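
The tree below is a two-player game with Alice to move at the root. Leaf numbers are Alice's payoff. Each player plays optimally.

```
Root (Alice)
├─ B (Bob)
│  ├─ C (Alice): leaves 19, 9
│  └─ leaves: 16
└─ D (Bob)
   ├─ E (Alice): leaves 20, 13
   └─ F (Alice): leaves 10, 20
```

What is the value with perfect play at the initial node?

C (Alice): max(19, 9) = 19
B (Bob): min(19, 16) = 16
E (Alice): max(20, 13) = 20
F (Alice): max(10, 20) = 20
D (Bob): min(20, 20) = 20
Root (Alice): max(16, 20) = 20

20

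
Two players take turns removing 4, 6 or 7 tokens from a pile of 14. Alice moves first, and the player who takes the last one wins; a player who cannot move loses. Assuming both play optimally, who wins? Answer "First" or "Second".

W/L table (W = player to move can force a win):
i:   0  1  2  3  4  5  6  7  8  9 10 11 12 13 14
     L  L  L  L  W  W  W  W  W  W  W  L  L  L  L
Position 14 is L, so the second player wins.

Second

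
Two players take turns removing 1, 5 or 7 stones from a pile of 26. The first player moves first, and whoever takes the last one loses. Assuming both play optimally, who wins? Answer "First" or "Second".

First

i:   0  1  2  3  4  5  6  7  8  9 10 11 12 13 14 15 16 17 18 19 20 21 22 23 24 25 26
     W  L  W  L  W  L  W  L  W  L  W  L  W  L  W  L  W  L  W  L  W  L  W  L  W  L  W
Position 26 is W, so the first player wins.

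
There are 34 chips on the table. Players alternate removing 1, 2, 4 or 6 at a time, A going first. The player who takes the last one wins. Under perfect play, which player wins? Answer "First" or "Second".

i:   0  1  2  3  4  5  6  7  8  9 10 11 12 13 14 15 16 17 18 19 20 21 22 23 24 25 26 27 28 29 30 31 32 33 34
     L  W  W  L  W  W  W  W  L  W  W  L  W  W  W  W  L  W  W  L  W  W  W  W  L  W  W  L  W  W  W  W  L  W  W
Position 34 is W, so the first player wins.

First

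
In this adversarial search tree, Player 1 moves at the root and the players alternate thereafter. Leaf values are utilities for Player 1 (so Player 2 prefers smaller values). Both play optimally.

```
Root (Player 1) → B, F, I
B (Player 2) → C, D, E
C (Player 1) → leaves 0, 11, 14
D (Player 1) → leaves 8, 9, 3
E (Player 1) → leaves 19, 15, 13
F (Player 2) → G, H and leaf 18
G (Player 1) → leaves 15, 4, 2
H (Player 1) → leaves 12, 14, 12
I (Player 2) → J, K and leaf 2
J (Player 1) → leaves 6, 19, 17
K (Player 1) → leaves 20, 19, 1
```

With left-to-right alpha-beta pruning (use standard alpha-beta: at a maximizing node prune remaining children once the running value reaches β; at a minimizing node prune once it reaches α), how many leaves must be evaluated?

C [α=-∞,β=+∞]: v=14
D [α=-∞,β=14]: v=9
E [α=-∞,β=9]: v=19 after child 1 ≥ β → β-cutoff, skip 2
B [α=-∞,β=+∞]: v=9
G [α=9,β=+∞]: v=15
H [α=9,β=15]: v=14
F [α=9,β=+∞]: v=14
J [α=14,β=+∞]: v=19
K [α=14,β=19]: v=20 after child 1 ≥ β → β-cutoff, skip 2
I [α=14,β=+∞]: v=2
Root [α=-∞,β=+∞]: v=14
Leaves evaluated: 19 of 23.

19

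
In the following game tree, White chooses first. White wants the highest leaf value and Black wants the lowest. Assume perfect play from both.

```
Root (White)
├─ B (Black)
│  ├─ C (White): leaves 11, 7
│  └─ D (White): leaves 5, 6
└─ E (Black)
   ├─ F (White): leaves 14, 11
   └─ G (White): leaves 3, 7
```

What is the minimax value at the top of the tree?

7

C (White): max(11, 7) = 11
D (White): max(5, 6) = 6
B (Black): min(11, 6) = 6
F (White): max(14, 11) = 14
G (White): max(3, 7) = 7
E (Black): min(14, 7) = 7
Root (White): max(6, 7) = 7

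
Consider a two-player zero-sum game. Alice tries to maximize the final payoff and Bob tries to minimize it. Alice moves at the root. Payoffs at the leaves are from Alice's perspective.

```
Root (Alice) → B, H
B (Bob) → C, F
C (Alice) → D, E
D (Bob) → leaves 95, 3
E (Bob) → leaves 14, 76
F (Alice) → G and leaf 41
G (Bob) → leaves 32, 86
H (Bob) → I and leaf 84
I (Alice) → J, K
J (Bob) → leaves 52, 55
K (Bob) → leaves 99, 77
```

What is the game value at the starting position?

D (Bob): min(95, 3) = 3
E (Bob): min(14, 76) = 14
C (Alice): max(3, 14) = 14
G (Bob): min(32, 86) = 32
F (Alice): max(32, 41) = 41
B (Bob): min(14, 41) = 14
J (Bob): min(52, 55) = 52
K (Bob): min(99, 77) = 77
I (Alice): max(52, 77) = 77
H (Bob): min(77, 84) = 77
Root (Alice): max(14, 77) = 77

77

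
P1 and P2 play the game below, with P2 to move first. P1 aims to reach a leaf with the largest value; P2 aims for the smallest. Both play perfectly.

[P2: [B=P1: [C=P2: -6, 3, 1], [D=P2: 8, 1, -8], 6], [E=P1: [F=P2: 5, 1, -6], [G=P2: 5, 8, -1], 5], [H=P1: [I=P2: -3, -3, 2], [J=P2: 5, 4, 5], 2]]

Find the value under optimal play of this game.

C (P2): min(-6, 3, 1) = -6
D (P2): min(8, 1, -8) = -8
B (P1): max(-6, -8, 6) = 6
F (P2): min(5, 1, -6) = -6
G (P2): min(5, 8, -1) = -1
E (P1): max(-6, -1, 5) = 5
I (P2): min(-3, -3, 2) = -3
J (P2): min(5, 4, 5) = 4
H (P1): max(-3, 4, 2) = 4
Root (P2): min(6, 5, 4) = 4

4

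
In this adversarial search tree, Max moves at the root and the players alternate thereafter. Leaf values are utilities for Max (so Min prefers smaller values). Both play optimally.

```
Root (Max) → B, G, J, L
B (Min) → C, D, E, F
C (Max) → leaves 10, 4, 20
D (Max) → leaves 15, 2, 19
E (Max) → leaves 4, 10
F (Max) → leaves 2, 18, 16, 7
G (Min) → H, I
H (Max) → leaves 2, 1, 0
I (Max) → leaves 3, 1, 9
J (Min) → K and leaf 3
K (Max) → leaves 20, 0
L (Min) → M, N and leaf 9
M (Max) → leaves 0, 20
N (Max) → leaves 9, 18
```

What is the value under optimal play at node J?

K: max(20, 0) = 20
J: min(20, 3) = 3

3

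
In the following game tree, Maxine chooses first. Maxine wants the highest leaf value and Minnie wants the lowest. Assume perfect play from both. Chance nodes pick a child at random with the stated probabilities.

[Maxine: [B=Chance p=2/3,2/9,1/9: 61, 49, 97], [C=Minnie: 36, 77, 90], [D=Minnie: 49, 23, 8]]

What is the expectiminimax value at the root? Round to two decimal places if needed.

62.33

B (Chance): 2/3·61 + 2/9·49 + 1/9·97 = 62.33
C (Minnie): min(36, 77, 90) = 36
D (Minnie): min(49, 23, 8) = 8
Root (Maxine): max(62.33, 36, 8) = 62.33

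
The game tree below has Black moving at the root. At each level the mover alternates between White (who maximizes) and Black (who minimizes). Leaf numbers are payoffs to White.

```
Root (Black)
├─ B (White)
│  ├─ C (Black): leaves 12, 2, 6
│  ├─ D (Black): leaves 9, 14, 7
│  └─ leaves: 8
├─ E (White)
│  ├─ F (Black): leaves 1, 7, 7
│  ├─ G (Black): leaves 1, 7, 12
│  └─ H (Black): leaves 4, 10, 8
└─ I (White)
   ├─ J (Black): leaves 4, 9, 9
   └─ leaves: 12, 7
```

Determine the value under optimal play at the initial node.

4

C (Black): min(12, 2, 6) = 2
D (Black): min(9, 14, 7) = 7
B (White): max(2, 7, 8) = 8
F (Black): min(1, 7, 7) = 1
G (Black): min(1, 7, 12) = 1
H (Black): min(4, 10, 8) = 4
E (White): max(1, 1, 4) = 4
J (Black): min(4, 9, 9) = 4
I (White): max(4, 12, 7) = 12
Root (Black): min(8, 4, 12) = 4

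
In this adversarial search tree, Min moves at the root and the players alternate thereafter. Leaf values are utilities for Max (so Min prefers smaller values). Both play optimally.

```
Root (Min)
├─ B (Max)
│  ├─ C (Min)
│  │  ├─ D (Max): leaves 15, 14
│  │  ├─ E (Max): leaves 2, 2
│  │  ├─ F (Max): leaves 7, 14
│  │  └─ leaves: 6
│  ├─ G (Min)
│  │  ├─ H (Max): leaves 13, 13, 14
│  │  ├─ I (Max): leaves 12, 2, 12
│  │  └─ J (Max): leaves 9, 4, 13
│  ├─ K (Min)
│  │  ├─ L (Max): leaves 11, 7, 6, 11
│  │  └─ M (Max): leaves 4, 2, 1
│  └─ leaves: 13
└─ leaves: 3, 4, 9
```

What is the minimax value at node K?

L: max(11, 7, 6, 11) = 11
M: max(4, 2, 1) = 4
K: min(11, 4) = 4

4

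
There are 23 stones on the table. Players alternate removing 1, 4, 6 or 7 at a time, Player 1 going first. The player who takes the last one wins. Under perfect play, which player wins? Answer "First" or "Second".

Second

i:   0  1  2  3  4  5  6  7  8  9 10 11 12 13 14 15 16 17 18 19 20 21 22 23
     L  W  L  W  W  L  W  W  W  W  L  W  W  L  W  L  W  W  L  W  W  W  W  L
Position 23 is L, so the second player wins.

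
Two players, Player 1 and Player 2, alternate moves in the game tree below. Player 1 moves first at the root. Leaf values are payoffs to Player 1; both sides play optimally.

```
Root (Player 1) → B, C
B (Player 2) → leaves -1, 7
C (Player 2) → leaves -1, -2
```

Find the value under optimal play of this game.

-1

B (Player 2): min(-1, 7) = -1
C (Player 2): min(-1, -2) = -2
Root (Player 1): max(-1, -2) = -1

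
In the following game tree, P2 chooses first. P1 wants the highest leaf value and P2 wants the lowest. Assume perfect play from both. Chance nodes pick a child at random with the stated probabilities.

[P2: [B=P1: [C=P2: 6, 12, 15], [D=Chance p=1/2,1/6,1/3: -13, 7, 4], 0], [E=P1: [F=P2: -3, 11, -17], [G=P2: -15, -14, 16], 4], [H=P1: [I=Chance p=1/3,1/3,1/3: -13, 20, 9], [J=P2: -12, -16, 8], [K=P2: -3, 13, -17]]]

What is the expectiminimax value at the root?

4

C (P2): min(6, 12, 15) = 6
D (Chance): 1/2·-13 + 1/6·7 + 1/3·4 = -4
B (P1): max(6, -4, 0) = 6
F (P2): min(-3, 11, -17) = -17
G (P2): min(-15, -14, 16) = -15
E (P1): max(-17, -15, 4) = 4
I (Chance): 1/3·-13 + 1/3·20 + 1/3·9 = 5.33
J (P2): min(-12, -16, 8) = -16
K (P2): min(-3, 13, -17) = -17
H (P1): max(5.33, -16, -17) = 5.33
Root (P2): min(6, 4, 5.33) = 4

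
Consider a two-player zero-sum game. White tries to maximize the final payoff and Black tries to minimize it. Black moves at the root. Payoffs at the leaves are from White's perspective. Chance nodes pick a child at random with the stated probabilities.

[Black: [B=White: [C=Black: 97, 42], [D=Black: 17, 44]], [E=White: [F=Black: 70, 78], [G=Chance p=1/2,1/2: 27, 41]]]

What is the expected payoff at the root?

42

C (Black): min(97, 42) = 42
D (Black): min(17, 44) = 17
B (White): max(42, 17) = 42
F (Black): min(70, 78) = 70
G (Chance): 1/2·27 + 1/2·41 = 34
E (White): max(70, 34) = 70
Root (Black): min(42, 70) = 42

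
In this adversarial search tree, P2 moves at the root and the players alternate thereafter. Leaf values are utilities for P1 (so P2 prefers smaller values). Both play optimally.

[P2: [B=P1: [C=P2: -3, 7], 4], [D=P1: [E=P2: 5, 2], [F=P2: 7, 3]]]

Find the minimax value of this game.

C (P2): min(-3, 7) = -3
B (P1): max(-3, 4) = 4
E (P2): min(5, 2) = 2
F (P2): min(7, 3) = 3
D (P1): max(2, 3) = 3
Root (P2): min(4, 3) = 3

3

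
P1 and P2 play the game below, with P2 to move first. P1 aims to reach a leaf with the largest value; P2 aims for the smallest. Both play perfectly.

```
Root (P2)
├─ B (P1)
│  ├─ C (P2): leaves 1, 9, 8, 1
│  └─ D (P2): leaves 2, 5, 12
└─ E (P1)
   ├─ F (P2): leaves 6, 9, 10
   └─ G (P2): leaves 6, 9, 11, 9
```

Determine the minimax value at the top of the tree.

C (P2): min(1, 9, 8, 1) = 1
D (P2): min(2, 5, 12) = 2
B (P1): max(1, 2) = 2
F (P2): min(6, 9, 10) = 6
G (P2): min(6, 9, 11, 9) = 6
E (P1): max(6, 6) = 6
Root (P2): min(2, 6) = 2

2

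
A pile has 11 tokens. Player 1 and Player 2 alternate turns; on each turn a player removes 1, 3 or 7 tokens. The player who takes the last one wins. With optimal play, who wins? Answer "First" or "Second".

First

Mark each pile size as W (mover wins) or L (mover loses):
i:   0  1  2  3  4  5  6  7  8  9 10 11
     L  W  L  W  L  W  L  W  L  W  L  W
Position 11 is W, so the first player wins.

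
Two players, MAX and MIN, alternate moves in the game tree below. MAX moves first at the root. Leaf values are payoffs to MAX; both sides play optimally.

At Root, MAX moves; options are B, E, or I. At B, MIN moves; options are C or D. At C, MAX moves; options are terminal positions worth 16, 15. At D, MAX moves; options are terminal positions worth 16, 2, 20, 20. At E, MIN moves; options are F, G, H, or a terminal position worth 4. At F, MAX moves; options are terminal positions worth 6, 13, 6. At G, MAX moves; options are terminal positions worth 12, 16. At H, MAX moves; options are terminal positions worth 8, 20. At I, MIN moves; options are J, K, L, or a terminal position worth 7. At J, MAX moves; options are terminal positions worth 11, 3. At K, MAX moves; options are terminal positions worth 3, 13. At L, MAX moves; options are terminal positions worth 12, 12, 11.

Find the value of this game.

16

C (MAX): max(16, 15) = 16
D (MAX): max(16, 2, 20, 20) = 20
B (MIN): min(16, 20) = 16
F (MAX): max(6, 13, 6) = 13
G (MAX): max(12, 16) = 16
H (MAX): max(8, 20) = 20
E (MIN): min(13, 16, 20, 4) = 4
J (MAX): max(11, 3) = 11
K (MAX): max(3, 13) = 13
L (MAX): max(12, 12, 11) = 12
I (MIN): min(11, 13, 12, 7) = 7
Root (MAX): max(16, 4, 7) = 16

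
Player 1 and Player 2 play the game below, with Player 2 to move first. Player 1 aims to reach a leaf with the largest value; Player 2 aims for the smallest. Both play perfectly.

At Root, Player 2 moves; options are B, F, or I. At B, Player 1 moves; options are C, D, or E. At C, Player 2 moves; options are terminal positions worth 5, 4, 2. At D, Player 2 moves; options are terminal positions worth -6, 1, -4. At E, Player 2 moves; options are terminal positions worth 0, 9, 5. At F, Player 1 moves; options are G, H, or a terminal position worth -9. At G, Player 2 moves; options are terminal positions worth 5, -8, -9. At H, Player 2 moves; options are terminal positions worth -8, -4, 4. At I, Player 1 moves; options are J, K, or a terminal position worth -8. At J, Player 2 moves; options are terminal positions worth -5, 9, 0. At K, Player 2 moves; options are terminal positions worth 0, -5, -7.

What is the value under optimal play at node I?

-5

J: min(-5, 9, 0) = -5
K: min(0, -5, -7) = -7
I: max(-5, -7, -8) = -5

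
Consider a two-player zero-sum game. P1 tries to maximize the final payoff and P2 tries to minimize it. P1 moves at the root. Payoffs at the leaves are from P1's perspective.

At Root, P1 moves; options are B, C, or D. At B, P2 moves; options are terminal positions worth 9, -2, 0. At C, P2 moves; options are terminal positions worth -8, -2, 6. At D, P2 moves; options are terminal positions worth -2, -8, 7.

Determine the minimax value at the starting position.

-2

B (P2): min(9, -2, 0) = -2
C (P2): min(-8, -2, 6) = -8
D (P2): min(-2, -8, 7) = -8
Root (P1): max(-2, -8, -8) = -2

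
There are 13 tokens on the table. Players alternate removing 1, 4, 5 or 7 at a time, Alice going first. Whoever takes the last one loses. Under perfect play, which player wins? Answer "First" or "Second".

Compute winning (W) and losing (L) positions by backward induction:
i:   0  1  2  3  4  5  6  7  8  9 10 11 12 13
     W  L  W  L  W  W  W  W  W  L  W  L  W  W
Position 13 is W, so the first player wins.

First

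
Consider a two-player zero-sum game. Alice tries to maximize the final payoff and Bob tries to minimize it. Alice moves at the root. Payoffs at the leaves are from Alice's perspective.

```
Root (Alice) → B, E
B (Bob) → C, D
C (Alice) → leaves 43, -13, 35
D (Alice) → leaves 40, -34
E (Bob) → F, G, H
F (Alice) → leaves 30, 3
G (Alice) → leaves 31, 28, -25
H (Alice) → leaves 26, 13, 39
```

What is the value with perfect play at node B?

40

C: max(43, -13, 35) = 43
D: max(40, -34) = 40
B: min(43, 40) = 40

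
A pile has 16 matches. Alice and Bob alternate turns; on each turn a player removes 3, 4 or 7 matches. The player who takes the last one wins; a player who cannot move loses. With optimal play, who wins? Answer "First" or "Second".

First

Positions where the player to move wins (W) vs loses (L):
i:   0  1  2  3  4  5  6  7  8  9 10 11 12 13 14 15 16
     L  L  L  W  W  W  W  W  W  W  L  L  L  W  W  W  W
Position 16 is W, so the first player wins.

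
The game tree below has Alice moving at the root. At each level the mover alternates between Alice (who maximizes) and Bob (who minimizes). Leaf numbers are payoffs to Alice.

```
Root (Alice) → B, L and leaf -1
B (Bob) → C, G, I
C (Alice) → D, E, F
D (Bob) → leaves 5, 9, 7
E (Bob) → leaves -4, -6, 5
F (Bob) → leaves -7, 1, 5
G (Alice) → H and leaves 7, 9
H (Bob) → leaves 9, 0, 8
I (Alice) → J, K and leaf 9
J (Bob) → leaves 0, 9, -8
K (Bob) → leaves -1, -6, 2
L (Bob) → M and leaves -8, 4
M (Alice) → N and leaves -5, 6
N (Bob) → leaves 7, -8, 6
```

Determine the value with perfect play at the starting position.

D (Bob): min(5, 9, 7) = 5
E (Bob): min(-4, -6, 5) = -6
F (Bob): min(-7, 1, 5) = -7
C (Alice): max(5, -6, -7) = 5
H (Bob): min(9, 0, 8) = 0
G (Alice): max(0, 7, 9) = 9
J (Bob): min(0, 9, -8) = -8
K (Bob): min(-1, -6, 2) = -6
I (Alice): max(-8, -6, 9) = 9
B (Bob): min(5, 9, 9) = 5
N (Bob): min(7, -8, 6) = -8
M (Alice): max(-8, -5, 6) = 6
L (Bob): min(6, -8, 4) = -8
Root (Alice): max(5, -8, -1) = 5

5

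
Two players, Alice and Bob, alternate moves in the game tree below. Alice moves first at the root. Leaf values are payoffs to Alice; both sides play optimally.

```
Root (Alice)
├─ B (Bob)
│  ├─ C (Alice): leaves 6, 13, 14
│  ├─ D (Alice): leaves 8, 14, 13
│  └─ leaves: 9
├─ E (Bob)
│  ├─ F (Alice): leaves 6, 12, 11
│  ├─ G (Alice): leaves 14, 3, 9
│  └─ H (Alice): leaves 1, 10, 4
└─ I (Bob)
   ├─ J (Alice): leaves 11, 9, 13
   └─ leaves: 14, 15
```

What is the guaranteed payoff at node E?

F: max(6, 12, 11) = 12
G: max(14, 3, 9) = 14
H: max(1, 10, 4) = 10
E: min(12, 14, 10) = 10

10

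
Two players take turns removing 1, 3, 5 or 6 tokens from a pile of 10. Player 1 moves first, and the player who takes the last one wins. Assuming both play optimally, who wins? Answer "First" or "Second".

i:   0  1  2  3  4  5  6  7  8  9 10
     L  W  L  W  L  W  W  W  W  W  W
Position 10 is W, so the first player wins.

First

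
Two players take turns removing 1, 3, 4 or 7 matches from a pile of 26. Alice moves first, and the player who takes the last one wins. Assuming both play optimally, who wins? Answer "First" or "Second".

Compute winning (W) and losing (L) positions by backward induction:
i:   0  1  2  3  4  5  6  7  8  9 10 11 12 13 14 15 16 17 18 19 20 21 22 23 24 25 26
     L  W  L  W  W  W  W  W  L  W  L  W  W  W  W  W  L  W  L  W  W  W  W  W  L  W  L
Position 26 is L, so the second player wins.

Second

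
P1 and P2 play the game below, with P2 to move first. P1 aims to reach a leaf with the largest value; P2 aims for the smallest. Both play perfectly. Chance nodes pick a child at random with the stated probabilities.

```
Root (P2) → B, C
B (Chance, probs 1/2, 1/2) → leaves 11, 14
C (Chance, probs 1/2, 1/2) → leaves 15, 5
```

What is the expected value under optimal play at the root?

B (Chance): 1/2·11 + 1/2·14 = 12.5
C (Chance): 1/2·15 + 1/2·5 = 10
Root (P2): min(12.5, 10) = 10

10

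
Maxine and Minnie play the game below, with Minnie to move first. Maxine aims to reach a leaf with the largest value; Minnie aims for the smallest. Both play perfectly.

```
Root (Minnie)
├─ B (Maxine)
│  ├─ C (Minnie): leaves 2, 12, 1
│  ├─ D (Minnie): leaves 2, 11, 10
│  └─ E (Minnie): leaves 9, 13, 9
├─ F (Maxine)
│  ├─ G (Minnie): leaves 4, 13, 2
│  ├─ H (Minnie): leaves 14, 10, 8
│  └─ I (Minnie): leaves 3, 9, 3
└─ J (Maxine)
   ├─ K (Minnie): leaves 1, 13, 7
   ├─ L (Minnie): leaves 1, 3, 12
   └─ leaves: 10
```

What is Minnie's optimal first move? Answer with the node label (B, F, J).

C (Minnie): min(2, 12, 1) = 1
D (Minnie): min(2, 11, 10) = 2
E (Minnie): min(9, 13, 9) = 9
B (Maxine): max(1, 2, 9) = 9
G (Minnie): min(4, 13, 2) = 2
H (Minnie): min(14, 10, 8) = 8
I (Minnie): min(3, 9, 3) = 3
F (Maxine): max(2, 8, 3) = 8
K (Minnie): min(1, 13, 7) = 1
L (Minnie): min(1, 3, 12) = 1
J (Maxine): max(1, 1, 10) = 10
Root (Minnie): min(9, 8, 10) = 8
Minnie picks the child with the lowest value: F (value 8).

F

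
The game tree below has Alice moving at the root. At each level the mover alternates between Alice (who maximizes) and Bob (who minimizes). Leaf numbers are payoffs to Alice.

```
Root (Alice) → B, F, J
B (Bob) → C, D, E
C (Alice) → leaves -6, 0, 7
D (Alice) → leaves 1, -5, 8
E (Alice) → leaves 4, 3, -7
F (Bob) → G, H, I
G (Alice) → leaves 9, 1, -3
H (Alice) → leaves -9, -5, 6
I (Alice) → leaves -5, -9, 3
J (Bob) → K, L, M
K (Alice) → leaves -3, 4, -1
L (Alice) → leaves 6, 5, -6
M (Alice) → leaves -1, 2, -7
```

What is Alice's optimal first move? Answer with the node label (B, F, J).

B

C (Alice): max(-6, 0, 7) = 7
D (Alice): max(1, -5, 8) = 8
E (Alice): max(4, 3, -7) = 4
B (Bob): min(7, 8, 4) = 4
G (Alice): max(9, 1, -3) = 9
H (Alice): max(-9, -5, 6) = 6
I (Alice): max(-5, -9, 3) = 3
F (Bob): min(9, 6, 3) = 3
K (Alice): max(-3, 4, -1) = 4
L (Alice): max(6, 5, -6) = 6
M (Alice): max(-1, 2, -7) = 2
J (Bob): min(4, 6, 2) = 2
Root (Alice): max(4, 3, 2) = 4
Alice picks the child with the highest value: B (value 4).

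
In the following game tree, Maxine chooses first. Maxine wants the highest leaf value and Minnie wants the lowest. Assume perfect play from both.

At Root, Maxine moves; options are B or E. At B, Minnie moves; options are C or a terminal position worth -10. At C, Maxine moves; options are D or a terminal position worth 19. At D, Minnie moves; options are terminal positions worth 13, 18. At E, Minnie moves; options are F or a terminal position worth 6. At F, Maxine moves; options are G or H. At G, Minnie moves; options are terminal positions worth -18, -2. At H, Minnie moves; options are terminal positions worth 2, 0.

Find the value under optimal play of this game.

0

D (Minnie): min(13, 18) = 13
C (Maxine): max(13, 19) = 19
B (Minnie): min(19, -10) = -10
G (Minnie): min(-18, -2) = -18
H (Minnie): min(2, 0) = 0
F (Maxine): max(-18, 0) = 0
E (Minnie): min(0, 6) = 0
Root (Maxine): max(-10, 0) = 0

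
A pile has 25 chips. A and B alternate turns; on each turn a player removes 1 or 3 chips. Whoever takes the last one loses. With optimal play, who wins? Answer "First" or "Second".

Second

Compute winning (W) and losing (L) positions by backward induction:
i:   0  1  2  3  4  5  6  7  8  9 10 11 12 13 14 15 16 17 18 19 20 21 22 23 24 25
     W  L  W  L  W  L  W  L  W  L  W  L  W  L  W  L  W  L  W  L  W  L  W  L  W  L
Position 25 is L, so the second player wins.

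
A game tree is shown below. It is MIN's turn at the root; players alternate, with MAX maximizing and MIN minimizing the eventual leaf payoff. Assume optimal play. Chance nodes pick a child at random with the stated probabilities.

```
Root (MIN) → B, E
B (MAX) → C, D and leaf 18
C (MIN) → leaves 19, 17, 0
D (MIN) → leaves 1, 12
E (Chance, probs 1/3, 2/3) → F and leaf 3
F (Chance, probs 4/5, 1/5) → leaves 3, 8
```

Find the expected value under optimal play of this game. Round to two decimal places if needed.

C (MIN): min(19, 17, 0) = 0
D (MIN): min(1, 12) = 1
B (MAX): max(0, 1, 18) = 18
F (Chance): 4/5·3 + 1/5·8 = 4
E (Chance): 1/3·4 + 2/3·3 = 3.33
Root (MIN): min(18, 3.33) = 3.33

3.33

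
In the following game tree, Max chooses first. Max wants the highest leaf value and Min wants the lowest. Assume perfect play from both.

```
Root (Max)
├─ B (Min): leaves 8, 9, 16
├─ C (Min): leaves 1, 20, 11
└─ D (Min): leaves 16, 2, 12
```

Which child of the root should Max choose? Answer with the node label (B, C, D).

B

B (Min): min(8, 9, 16) = 8
C (Min): min(1, 20, 11) = 1
D (Min): min(16, 2, 12) = 2
Root (Max): max(8, 1, 2) = 8
Max picks the child with the highest value: B (value 8).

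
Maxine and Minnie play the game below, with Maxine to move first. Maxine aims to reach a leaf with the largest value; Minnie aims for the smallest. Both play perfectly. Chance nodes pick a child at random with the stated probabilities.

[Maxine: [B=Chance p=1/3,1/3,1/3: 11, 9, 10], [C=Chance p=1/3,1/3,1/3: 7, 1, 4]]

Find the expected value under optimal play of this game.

B (Chance): 1/3·11 + 1/3·9 + 1/3·10 = 10
C (Chance): 1/3·7 + 1/3·1 + 1/3·4 = 4
Root (Maxine): max(10, 4) = 10

10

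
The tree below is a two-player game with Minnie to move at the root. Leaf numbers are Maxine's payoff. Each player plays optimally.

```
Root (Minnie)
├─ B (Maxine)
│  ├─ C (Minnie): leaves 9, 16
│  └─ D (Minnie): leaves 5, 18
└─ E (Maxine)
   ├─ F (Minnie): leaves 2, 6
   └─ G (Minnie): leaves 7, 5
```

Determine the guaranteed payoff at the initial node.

5

C (Minnie): min(9, 16) = 9
D (Minnie): min(5, 18) = 5
B (Maxine): max(9, 5) = 9
F (Minnie): min(2, 6) = 2
G (Minnie): min(7, 5) = 5
E (Maxine): max(2, 5) = 5
Root (Minnie): min(9, 5) = 5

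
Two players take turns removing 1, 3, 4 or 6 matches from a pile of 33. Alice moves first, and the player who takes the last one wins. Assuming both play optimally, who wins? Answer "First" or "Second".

W/L table (W = player to move can force a win):
i:   0  1  2  3  4  5  6  7  8  9 10 11 12 13 14 15 16 17 18 19 20 21 22 23 24 25 26 27 28 29 30 31 32 33
     L  W  L  W  W  W  W  L  W  L  W  W  W  W  L  W  L  W  W  W  W  L  W  L  W  W  W  W  L  W  L  W  W  W
Position 33 is W, so the first player wins.

First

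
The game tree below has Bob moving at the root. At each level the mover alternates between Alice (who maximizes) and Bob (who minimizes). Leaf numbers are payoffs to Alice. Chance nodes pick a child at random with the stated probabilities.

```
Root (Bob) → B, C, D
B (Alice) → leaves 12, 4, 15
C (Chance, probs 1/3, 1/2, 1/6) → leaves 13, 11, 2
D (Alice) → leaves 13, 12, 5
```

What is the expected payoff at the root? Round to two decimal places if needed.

B (Alice): max(12, 4, 15) = 15
C (Chance): 1/3·13 + 1/2·11 + 1/6·2 = 10.17
D (Alice): max(13, 12, 5) = 13
Root (Bob): min(15, 10.17, 13) = 10.17

10.17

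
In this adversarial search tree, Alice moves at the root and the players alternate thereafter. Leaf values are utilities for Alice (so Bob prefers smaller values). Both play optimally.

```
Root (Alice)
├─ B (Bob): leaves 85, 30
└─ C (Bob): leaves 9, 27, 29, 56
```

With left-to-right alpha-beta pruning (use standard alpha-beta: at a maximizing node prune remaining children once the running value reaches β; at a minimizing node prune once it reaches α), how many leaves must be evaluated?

B [α=-∞,β=+∞]: v=30
C [α=30,β=+∞]: v=9 after child 1 ≤ α → α-cutoff, skip 3
Root [α=-∞,β=+∞]: v=30
Leaves evaluated: 3 of 6.

3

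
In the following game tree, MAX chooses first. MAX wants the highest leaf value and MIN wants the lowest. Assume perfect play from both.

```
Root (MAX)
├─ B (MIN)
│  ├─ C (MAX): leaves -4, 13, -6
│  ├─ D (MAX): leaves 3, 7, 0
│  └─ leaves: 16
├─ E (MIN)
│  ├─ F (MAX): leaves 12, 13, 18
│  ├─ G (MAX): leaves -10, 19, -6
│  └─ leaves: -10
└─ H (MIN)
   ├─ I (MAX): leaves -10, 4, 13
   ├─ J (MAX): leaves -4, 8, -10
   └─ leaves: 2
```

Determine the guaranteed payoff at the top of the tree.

7

C (MAX): max(-4, 13, -6) = 13
D (MAX): max(3, 7, 0) = 7
B (MIN): min(13, 7, 16) = 7
F (MAX): max(12, 13, 18) = 18
G (MAX): max(-10, 19, -6) = 19
E (MIN): min(18, 19, -10) = -10
I (MAX): max(-10, 4, 13) = 13
J (MAX): max(-4, 8, -10) = 8
H (MIN): min(13, 8, 2) = 2
Root (MAX): max(7, -10, 2) = 7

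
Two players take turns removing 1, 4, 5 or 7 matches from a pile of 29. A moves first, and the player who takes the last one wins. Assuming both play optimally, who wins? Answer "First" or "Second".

First

Positions where the player to move wins (W) vs loses (L):
i:   0  1  2  3  4  5  6  7  8  9 10 11 12 13 14 15 16 17 18 19 20 21 22 23 24 25 26 27 28 29
     L  W  L  W  W  W  W  W  L  W  L  W  W  W  W  W  L  W  L  W  W  W  W  W  L  W  L  W  W  W
Position 29 is W, so the first player wins.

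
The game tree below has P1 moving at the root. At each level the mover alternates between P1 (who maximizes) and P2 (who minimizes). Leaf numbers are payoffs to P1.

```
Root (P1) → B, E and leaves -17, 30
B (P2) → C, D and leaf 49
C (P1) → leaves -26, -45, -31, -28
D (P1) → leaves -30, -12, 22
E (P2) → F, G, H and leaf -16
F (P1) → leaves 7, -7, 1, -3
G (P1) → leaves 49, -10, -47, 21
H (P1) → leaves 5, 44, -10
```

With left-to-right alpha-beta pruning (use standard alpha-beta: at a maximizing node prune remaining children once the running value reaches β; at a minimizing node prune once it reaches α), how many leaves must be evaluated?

C [α=-∞,β=+∞]: v=-26
D [α=-∞,β=-26]: v=-12 after child 2 ≥ β → β-cutoff, skip 1
B [α=-∞,β=+∞]: v=-26
F [α=-26,β=+∞]: v=7
G [α=-26,β=7]: v=49 after child 1 ≥ β → β-cutoff, skip 3
H [α=-26,β=7]: v=44 after child 2 ≥ β → β-cutoff, skip 1
E [α=-26,β=+∞]: v=-16
Root [α=-∞,β=+∞]: v=30
Leaves evaluated: 17 of 22.

17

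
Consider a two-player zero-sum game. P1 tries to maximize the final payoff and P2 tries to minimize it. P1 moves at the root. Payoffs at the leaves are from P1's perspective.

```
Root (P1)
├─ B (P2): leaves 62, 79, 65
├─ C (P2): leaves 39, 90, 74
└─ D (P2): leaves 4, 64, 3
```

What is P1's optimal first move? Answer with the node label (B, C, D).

B (P2): min(62, 79, 65) = 62
C (P2): min(39, 90, 74) = 39
D (P2): min(4, 64, 3) = 3
Root (P1): max(62, 39, 3) = 62
P1 picks the child with the highest value: B (value 62).

B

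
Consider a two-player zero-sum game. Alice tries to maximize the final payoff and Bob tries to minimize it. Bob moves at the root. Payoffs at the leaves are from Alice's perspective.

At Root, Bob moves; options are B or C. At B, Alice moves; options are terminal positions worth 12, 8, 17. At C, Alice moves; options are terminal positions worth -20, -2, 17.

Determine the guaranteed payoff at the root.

17

B (Alice): max(12, 8, 17) = 17
C (Alice): max(-20, -2, 17) = 17
Root (Bob): min(17, 17) = 17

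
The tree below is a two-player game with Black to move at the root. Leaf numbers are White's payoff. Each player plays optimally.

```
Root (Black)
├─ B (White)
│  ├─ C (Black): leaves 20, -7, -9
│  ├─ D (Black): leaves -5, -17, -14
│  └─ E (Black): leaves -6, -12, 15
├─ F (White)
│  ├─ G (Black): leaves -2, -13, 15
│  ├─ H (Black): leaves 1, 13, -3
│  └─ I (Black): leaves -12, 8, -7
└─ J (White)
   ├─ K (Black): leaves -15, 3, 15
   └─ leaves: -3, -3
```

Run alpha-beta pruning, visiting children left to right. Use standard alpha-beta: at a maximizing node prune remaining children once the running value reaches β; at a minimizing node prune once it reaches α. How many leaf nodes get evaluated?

17

C [α=-∞,β=+∞]: v=-9
D [α=-9,β=+∞]: v=-17 after child 2 ≤ α → α-cutoff, skip 1
E [α=-9,β=+∞]: v=-12 after child 2 ≤ α → α-cutoff, skip 1
B [α=-∞,β=+∞]: v=-9
G [α=-∞,β=-9]: v=-13
H [α=-13,β=-9]: v=-3
F [α=-∞,β=-9]: v=-3 after child 2 ≥ β → β-cutoff, skip 1
K [α=-∞,β=-9]: v=-15
J [α=-∞,β=-9]: v=-3 after child 2 ≥ β → β-cutoff, skip 1
Root [α=-∞,β=+∞]: v=-9
Leaves evaluated: 17 of 23.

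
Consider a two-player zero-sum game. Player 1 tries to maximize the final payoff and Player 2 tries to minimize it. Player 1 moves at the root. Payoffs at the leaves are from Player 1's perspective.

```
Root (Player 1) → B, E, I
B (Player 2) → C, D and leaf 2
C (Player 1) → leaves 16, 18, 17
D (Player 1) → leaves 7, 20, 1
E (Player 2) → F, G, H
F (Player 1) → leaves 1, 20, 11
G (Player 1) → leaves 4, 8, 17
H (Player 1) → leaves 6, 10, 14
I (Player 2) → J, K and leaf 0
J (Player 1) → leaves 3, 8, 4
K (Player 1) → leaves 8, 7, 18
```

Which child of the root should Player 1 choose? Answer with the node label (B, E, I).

C (Player 1): max(16, 18, 17) = 18
D (Player 1): max(7, 20, 1) = 20
B (Player 2): min(18, 20, 2) = 2
F (Player 1): max(1, 20, 11) = 20
G (Player 1): max(4, 8, 17) = 17
H (Player 1): max(6, 10, 14) = 14
E (Player 2): min(20, 17, 14) = 14
J (Player 1): max(3, 8, 4) = 8
K (Player 1): max(8, 7, 18) = 18
I (Player 2): min(8, 18, 0) = 0
Root (Player 1): max(2, 14, 0) = 14
Player 1 picks the child with the highest value: E (value 14).

E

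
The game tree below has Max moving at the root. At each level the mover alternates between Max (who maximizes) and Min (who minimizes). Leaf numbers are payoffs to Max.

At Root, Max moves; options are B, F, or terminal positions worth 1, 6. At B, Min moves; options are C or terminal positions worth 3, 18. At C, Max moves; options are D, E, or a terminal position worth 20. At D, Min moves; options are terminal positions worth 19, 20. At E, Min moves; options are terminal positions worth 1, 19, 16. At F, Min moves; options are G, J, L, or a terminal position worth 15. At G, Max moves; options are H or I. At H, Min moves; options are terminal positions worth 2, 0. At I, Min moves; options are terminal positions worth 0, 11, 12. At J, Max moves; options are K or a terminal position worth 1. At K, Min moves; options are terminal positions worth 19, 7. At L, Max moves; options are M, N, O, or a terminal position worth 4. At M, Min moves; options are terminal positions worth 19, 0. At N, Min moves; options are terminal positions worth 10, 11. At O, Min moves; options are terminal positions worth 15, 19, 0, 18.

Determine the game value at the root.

6

D (Min): min(19, 20) = 19
E (Min): min(1, 19, 16) = 1
C (Max): max(19, 1, 20) = 20
B (Min): min(20, 3, 18) = 3
H (Min): min(2, 0) = 0
I (Min): min(0, 11, 12) = 0
G (Max): max(0, 0) = 0
K (Min): min(19, 7) = 7
J (Max): max(7, 1) = 7
M (Min): min(19, 0) = 0
N (Min): min(10, 11) = 10
O (Min): min(15, 19, 0, 18) = 0
L (Max): max(0, 10, 0, 4) = 10
F (Min): min(0, 7, 10, 15) = 0
Root (Max): max(3, 0, 1, 6) = 6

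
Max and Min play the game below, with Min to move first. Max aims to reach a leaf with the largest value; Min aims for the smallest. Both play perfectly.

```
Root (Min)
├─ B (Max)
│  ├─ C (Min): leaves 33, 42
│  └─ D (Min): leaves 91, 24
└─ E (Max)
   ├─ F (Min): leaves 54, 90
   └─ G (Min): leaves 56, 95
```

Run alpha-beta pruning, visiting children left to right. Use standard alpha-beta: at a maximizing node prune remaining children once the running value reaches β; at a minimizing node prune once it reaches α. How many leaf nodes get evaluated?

C [α=-∞,β=+∞]: v=33
D [α=33,β=+∞]: v=24
B [α=-∞,β=+∞]: v=33
F [α=-∞,β=33]: v=54
E [α=-∞,β=33]: v=54 after child 1 ≥ β → β-cutoff, skip 1
Root [α=-∞,β=+∞]: v=33
Leaves evaluated: 6 of 8.

6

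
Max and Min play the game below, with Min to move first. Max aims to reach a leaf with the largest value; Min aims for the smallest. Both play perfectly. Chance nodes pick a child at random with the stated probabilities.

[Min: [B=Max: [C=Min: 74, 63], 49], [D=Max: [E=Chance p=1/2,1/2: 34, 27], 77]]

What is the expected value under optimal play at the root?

63

C (Min): min(74, 63) = 63
B (Max): max(63, 49) = 63
E (Chance): 1/2·34 + 1/2·27 = 30.5
D (Max): max(30.5, 77) = 77
Root (Min): min(63, 77) = 63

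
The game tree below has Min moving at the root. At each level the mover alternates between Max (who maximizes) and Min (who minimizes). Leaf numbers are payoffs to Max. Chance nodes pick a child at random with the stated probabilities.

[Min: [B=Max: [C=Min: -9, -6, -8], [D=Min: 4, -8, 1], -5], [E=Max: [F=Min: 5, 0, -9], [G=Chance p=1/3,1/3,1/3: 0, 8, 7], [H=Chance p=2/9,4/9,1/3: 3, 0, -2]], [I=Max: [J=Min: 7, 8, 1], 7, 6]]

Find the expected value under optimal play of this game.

C (Min): min(-9, -6, -8) = -9
D (Min): min(4, -8, 1) = -8
B (Max): max(-9, -8, -5) = -5
F (Min): min(5, 0, -9) = -9
G (Chance): 1/3·0 + 1/3·8 + 1/3·7 = 5
H (Chance): 2/9·3 + 4/9·0 + 1/3·-2 = 0
E (Max): max(-9, 5, 0) = 5
J (Min): min(7, 8, 1) = 1
I (Max): max(1, 7, 6) = 7
Root (Min): min(-5, 5, 7) = -5

-5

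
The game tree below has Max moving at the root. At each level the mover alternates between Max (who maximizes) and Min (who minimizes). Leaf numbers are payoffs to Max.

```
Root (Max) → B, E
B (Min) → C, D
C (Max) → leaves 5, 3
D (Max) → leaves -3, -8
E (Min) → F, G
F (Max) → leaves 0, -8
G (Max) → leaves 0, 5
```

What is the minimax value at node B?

C: max(5, 3) = 5
D: max(-3, -8) = -3
B: min(5, -3) = -3

-3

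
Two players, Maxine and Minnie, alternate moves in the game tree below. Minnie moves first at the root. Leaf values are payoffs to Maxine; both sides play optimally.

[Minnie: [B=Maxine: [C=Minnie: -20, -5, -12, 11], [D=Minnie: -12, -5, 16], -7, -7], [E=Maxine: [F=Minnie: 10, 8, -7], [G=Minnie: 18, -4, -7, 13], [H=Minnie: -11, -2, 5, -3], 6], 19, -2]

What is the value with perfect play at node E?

F: min(10, 8, -7) = -7
G: min(18, -4, -7, 13) = -7
H: min(-11, -2, 5, -3) = -11
E: max(-7, -7, -11, 6) = 6

6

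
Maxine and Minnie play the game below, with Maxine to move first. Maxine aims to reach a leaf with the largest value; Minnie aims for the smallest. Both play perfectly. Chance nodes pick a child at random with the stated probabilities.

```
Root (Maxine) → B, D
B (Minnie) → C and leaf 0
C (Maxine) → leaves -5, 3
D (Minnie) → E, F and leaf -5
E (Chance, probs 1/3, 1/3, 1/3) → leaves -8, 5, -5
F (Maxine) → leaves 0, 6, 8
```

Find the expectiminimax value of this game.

0

C (Maxine): max(-5, 3) = 3
B (Minnie): min(3, 0) = 0
E (Chance): 1/3·-8 + 1/3·5 + 1/3·-5 = -2.67
F (Maxine): max(0, 6, 8) = 8
D (Minnie): min(-2.67, 8, -5) = -5
Root (Maxine): max(0, -5) = 0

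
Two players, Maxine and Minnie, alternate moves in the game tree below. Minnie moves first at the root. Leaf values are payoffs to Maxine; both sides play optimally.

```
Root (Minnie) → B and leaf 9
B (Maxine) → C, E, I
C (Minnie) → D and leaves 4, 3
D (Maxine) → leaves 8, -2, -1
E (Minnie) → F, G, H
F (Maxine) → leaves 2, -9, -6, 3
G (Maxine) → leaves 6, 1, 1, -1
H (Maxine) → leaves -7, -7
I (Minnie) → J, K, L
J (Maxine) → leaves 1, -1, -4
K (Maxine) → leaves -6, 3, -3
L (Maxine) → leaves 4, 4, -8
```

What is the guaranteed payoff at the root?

3

D (Maxine): max(8, -2, -1) = 8
C (Minnie): min(8, 4, 3) = 3
F (Maxine): max(2, -9, -6, 3) = 3
G (Maxine): max(6, 1, 1, -1) = 6
H (Maxine): max(-7, -7) = -7
E (Minnie): min(3, 6, -7) = -7
J (Maxine): max(1, -1, -4) = 1
K (Maxine): max(-6, 3, -3) = 3
L (Maxine): max(4, 4, -8) = 4
I (Minnie): min(1, 3, 4) = 1
B (Maxine): max(3, -7, 1) = 3
Root (Minnie): min(3, 9) = 3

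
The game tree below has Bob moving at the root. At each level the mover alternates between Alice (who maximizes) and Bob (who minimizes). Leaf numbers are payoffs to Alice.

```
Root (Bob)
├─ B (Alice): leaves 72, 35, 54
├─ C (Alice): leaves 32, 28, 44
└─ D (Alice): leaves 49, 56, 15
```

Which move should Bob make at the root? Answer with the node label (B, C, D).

B (Alice): max(72, 35, 54) = 72
C (Alice): max(32, 28, 44) = 44
D (Alice): max(49, 56, 15) = 56
Root (Bob): min(72, 44, 56) = 44
Bob picks the child with the lowest value: C (value 44).

C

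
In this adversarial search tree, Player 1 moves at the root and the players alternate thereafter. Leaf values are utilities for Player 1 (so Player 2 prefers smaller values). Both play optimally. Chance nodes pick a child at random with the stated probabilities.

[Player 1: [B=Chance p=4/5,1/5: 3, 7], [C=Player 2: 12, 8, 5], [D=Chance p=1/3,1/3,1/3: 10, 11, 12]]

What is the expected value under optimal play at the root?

11

B (Chance): 4/5·3 + 1/5·7 = 3.8
C (Player 2): min(12, 8, 5) = 5
D (Chance): 1/3·10 + 1/3·11 + 1/3·12 = 11
Root (Player 1): max(3.8, 5, 11) = 11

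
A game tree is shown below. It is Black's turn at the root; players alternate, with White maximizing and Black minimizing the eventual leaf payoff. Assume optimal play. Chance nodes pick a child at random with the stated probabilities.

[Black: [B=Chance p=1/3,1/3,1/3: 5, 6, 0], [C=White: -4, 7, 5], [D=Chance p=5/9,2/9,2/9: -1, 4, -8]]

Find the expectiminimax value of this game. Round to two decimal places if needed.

-1.44

B (Chance): 1/3·5 + 1/3·6 + 1/3·0 = 3.67
C (White): max(-4, 7, 5) = 7
D (Chance): 5/9·-1 + 2/9·4 + 2/9·-8 = -1.44
Root (Black): min(3.67, 7, -1.44) = -1.44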